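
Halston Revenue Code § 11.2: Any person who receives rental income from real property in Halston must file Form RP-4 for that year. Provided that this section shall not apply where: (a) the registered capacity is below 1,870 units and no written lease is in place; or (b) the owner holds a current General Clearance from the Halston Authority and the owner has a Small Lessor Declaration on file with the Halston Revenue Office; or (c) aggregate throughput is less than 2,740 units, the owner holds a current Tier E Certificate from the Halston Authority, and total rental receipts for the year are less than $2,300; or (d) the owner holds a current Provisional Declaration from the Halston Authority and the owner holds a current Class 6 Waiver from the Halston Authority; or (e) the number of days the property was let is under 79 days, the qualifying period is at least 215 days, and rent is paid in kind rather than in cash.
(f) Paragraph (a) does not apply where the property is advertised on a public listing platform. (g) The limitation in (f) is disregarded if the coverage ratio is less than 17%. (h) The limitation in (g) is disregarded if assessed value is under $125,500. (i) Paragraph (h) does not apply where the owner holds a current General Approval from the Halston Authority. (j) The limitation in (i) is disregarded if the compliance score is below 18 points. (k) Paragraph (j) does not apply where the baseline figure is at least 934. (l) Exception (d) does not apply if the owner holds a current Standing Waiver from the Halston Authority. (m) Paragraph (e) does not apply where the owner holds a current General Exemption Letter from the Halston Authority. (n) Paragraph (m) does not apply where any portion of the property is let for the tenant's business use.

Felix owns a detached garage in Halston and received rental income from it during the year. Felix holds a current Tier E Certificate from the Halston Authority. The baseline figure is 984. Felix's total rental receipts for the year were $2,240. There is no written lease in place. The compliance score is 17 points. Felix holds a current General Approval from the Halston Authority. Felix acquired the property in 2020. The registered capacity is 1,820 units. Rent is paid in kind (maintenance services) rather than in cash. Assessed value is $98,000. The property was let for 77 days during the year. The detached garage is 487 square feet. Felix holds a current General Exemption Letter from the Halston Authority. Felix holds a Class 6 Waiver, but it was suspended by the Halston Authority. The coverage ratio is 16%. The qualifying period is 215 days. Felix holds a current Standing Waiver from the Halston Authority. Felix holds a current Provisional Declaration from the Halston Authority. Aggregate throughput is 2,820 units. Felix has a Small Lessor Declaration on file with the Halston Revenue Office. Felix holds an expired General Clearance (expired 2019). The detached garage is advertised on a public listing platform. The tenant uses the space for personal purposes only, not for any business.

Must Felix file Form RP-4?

Exception (a) is satisfied on its face — the registered capacity is 1,820 units, below the 1,870 units limit; there is no written lease. As to paragraphs (f)–(k): (f) is triggered (the property is publicly advertised), but yields to (g): (g) operates against (f): the coverage ratio is 16%, less than the 17% limit. (h) would limit (g) — assessed value is $98,000, under the $125,500 limit — but (i) sets (h) aside: (i) operates against (h): a current General Approval is held. (j) would limit (i) — the compliance score is 17 points, below the 18 points limit — but (k) sets (j) aside: (k) operates against (j): the baseline figure is 984, meeting the 934 threshold. (a) remains available.
Exception (b) requires that the owner holds a current General Clearance from the Halston Authority; but no current General Clearance is held, so (b) is unavailable.
Exception (c) fails — aggregate throughput is 2,820 units, not less than 2,740 units.
Exception (d) fails — no current Class 6 Waiver is held.
Exception (e): the number of days the property was let is 77 days, under the 79 days limit; the qualifying period is 215 days, meeting the 215 days threshold; rent is paid in kind — every condition holds. But applying paragraphs (m)–(n): (m) operates against (e): a current General Exemption Letter is held. (n), which would lift (m), is not triggered — the space is used for personal purposes only. So (e) is unavailable.

No — exception (a) applies; Felix is not required to file Form RP-4.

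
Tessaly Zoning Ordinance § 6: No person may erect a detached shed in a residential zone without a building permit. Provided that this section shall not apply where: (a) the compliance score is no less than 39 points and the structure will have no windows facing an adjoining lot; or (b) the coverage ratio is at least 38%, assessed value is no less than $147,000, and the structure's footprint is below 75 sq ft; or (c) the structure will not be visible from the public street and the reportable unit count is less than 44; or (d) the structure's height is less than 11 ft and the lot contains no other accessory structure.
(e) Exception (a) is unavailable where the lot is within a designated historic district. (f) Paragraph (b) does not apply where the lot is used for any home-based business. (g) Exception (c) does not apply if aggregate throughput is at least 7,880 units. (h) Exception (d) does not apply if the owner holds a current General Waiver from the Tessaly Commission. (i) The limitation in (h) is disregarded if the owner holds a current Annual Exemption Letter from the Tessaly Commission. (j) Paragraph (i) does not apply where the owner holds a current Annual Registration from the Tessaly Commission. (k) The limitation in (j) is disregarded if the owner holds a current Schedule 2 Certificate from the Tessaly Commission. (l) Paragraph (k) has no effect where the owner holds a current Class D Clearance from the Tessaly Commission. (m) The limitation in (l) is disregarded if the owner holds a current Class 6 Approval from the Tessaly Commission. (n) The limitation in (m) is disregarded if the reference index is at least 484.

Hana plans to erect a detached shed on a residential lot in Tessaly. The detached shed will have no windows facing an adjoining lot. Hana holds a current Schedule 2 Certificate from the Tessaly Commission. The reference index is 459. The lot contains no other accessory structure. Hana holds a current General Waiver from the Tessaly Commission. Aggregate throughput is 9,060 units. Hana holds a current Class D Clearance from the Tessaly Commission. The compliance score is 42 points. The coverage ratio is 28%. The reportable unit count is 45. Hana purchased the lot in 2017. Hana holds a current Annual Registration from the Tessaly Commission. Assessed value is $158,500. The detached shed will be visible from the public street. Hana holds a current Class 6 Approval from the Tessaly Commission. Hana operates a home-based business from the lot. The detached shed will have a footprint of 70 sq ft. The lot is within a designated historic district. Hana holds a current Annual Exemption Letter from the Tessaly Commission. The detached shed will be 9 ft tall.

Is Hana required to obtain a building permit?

Exception (a): the compliance score is 42 points, meeting the 39 points threshold; no windows face an adjoining lot — every condition holds. But: (e) applies — the lot is in a historic district. (a) is therefore removed.
Exception (b) does not apply: the coverage ratio is 28%, short of 38%.
Exception (c) fails — the structure will be visible from the street.
Exception (d): the structure's height is 9 ft, less than the 11 ft limit; the lot has no other accessory structure — every condition holds. Considering the limiting provisions: (h) would limit (d) — a current General Waiver is held — but (i) sets (h) aside: (i) applies — a current Annual Exemption Letter is held. (j) would limit (i) — a current Annual Registration is held — but (k) sets (j) aside: (k) operates against (j): a current Schedule 2 Certificate is held. (l) applies (a current Class D Clearance is held), but is set aside by (m): (m) operates against (l): a current Class 6 Approval is held. (n), which would lift (m), is inapplicable — the reference index is 459, short of 484. Exception (d) stands.

No — exception (d) applies; Hana does not need a building permit.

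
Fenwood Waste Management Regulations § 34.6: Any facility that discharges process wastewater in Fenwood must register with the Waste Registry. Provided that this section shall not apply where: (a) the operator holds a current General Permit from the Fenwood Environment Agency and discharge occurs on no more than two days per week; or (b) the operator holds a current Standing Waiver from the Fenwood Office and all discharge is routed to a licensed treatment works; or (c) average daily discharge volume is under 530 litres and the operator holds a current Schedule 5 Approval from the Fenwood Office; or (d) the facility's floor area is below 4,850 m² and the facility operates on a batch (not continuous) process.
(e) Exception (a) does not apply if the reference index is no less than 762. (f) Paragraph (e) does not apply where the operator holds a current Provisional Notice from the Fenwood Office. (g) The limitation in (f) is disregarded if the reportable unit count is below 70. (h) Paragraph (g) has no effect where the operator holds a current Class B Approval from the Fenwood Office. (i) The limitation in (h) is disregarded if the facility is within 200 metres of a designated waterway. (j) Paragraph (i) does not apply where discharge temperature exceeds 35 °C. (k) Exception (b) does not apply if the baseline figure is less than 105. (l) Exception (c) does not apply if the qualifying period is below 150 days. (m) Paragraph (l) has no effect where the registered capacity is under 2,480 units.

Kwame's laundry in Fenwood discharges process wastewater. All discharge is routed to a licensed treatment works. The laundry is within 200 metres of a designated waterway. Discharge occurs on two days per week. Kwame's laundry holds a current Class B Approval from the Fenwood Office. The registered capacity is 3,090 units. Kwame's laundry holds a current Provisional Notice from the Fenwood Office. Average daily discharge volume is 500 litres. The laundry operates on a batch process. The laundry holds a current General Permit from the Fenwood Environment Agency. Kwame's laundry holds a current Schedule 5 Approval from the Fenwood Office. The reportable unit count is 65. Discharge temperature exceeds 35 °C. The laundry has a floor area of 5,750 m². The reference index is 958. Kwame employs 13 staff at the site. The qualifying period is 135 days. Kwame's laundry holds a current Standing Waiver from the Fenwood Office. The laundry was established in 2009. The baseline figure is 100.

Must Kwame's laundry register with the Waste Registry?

Exception (a): a current General Permit is held; discharge occurs on no more than two days per week — every condition holds. Considering the limiting provisions: (e) operates (the reference index is 958, meeting the 762 threshold), but is displaced by (f): (f) operates — a current Provisional Notice is held. (g) would limit (f) — the reportable unit count is 65, below the 70 limit — but (h) sets (g) aside: (h) operates — a current Class B Approval is held. (i) is triggered (the laundry is within 200 m of a designated waterway), but is displaced by (j): (j) applies — discharge temperature exceeds 35 °C. So (a) applies.
Exception (b) is satisfied on its face — a current Standing Waiver is held; discharge is routed to a licensed treatment works. However, paragraph (k) must be considered: (k) operates against (b): the baseline figure is 100, less than the 105 limit. Exception (b) does not apply.
Exception (c) is satisfied on its face — average daily discharge volume is 500 litres, under the 530 litres limit; a current Schedule 5 Approval is held. However, paragraphs (l)–(m) must be considered: (l) applies — the qualifying period is 135 days, below the 150 days limit. (m) is inapplicable (the registered capacity is 3,090 units, not under 2,480 units), so (l) stands. Exception (c) does not apply.
Exception (d) requires that the facility's floor area is below 4,850 m²; but the facility's floor area is 5,750 m², not below 4,850 m², so (d) is unavailable.

No — exception (a) applies; Kwame's laundry is not required to register with the Waste Registry.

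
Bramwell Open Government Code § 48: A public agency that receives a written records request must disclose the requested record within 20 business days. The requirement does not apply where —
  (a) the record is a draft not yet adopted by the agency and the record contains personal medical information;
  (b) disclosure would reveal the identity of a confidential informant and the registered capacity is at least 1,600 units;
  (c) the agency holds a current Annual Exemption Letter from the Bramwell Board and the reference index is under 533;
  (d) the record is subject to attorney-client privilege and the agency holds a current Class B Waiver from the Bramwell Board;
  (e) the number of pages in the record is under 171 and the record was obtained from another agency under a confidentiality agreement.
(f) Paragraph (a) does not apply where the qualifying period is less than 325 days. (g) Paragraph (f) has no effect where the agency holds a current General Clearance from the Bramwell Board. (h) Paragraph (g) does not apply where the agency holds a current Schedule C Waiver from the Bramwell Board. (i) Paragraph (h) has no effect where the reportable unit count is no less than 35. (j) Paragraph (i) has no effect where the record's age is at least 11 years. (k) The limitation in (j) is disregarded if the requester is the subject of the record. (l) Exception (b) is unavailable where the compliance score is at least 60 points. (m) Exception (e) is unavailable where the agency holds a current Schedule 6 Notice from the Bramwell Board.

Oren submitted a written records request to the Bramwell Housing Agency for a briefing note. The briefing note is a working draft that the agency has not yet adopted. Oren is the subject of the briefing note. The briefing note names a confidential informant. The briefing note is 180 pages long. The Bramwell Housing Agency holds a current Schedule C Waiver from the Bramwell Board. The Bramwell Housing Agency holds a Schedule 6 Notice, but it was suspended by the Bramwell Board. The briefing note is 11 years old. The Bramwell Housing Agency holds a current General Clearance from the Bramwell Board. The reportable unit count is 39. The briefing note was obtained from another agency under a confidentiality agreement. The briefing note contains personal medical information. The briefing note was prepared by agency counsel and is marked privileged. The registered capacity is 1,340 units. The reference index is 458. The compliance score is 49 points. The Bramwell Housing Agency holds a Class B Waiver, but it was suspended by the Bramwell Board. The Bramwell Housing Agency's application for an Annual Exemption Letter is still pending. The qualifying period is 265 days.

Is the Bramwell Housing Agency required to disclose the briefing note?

Exception (a) is satisfied on its face — the briefing note is an unadopted draft; the briefing note contains personal medical information. As to paragraphs (f)–(k): (f) would limit (a) — the qualifying period is 265 days, less than the 325 days limit — but (g) sets (f) aside: (g) operates against (f): a current General Clearance is held. (h) would limit (g) — a current Schedule C Waiver is held — but (i) sets (h) aside: (i) operates against (h): the reportable unit count is 39, meeting the 35 threshold. (j) operates (the record's age is 11 years, meeting the 11 years threshold), but yields to (k): (k) is triggered — Oren is the subject of the briefing note. (a) remains available.
Exception (b) requires that the registered capacity is at least 1,600 units; but the registered capacity is 1,340 units, short of 1,600 units, so (b) is unavailable.
Exception (c) fails — there is no Annual Exemption Letter in force.
Exception (d) fails — there is no Class B Waiver in force.
Exception (e) fails — the number of pages in the record is 180, not under 171.

No — exception (a) applies; the Bramwell Housing Agency is not required to disclose the briefing note.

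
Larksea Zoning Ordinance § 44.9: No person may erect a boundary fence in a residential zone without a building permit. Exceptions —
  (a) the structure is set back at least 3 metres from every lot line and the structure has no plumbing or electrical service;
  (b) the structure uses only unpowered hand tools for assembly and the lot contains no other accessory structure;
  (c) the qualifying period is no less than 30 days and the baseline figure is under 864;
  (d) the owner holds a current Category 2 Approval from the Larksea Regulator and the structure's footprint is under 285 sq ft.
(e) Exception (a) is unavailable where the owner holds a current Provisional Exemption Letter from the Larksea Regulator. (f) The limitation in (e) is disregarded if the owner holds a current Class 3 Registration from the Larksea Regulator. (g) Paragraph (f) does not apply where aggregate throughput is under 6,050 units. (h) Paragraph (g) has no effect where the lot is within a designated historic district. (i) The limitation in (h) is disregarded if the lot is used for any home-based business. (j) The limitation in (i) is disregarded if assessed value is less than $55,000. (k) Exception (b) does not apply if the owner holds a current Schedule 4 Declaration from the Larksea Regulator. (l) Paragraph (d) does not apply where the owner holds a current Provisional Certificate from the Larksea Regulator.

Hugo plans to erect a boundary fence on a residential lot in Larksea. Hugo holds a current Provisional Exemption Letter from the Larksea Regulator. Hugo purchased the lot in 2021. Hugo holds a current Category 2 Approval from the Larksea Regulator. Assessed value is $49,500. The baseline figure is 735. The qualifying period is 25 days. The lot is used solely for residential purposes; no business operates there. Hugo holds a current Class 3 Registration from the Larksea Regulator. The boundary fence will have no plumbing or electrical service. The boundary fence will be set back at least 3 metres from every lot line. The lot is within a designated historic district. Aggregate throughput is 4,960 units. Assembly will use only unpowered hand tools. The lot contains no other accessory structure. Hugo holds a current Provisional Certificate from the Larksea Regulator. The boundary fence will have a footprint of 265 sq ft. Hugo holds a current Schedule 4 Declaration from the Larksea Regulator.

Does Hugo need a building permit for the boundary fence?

Exception (a): the setback is at least 3 m on every side; there is no plumbing or electrical service — every condition holds. Applying paragraphs (e)–(j): (e) operates (a current Provisional Exemption Letter is held), but is itself disapplied by (f): (f) operates against (e): a current Class 3 Registration is held. (g) would limit (f) — aggregate throughput is 4,960 units, under the 6,050 units limit — but (h) sets (g) aside: (h) is triggered — the lot is in a historic district. (i), which would lift (h), is inapplicable — the lot is solely residential. So (a) applies.
All of (b)'s requirements are met (assembly uses only hand tools; the lot has no other accessory structure). But applying paragraph (k): (k) is engaged — a current Schedule 4 Declaration is held. So (b) is unavailable.
Exception (c) fails — the qualifying period is 25 days, short of 30 days.
Exception (d): a current Category 2 Approval is held; the structure's footprint is 265 sq ft, under the 285 sq ft limit — every condition holds. But applying paragraph (l): (l) operates against (d): a current Provisional Certificate is held. So (d) is unavailable.

No — exception (a) applies; Hugo does not need a building permit.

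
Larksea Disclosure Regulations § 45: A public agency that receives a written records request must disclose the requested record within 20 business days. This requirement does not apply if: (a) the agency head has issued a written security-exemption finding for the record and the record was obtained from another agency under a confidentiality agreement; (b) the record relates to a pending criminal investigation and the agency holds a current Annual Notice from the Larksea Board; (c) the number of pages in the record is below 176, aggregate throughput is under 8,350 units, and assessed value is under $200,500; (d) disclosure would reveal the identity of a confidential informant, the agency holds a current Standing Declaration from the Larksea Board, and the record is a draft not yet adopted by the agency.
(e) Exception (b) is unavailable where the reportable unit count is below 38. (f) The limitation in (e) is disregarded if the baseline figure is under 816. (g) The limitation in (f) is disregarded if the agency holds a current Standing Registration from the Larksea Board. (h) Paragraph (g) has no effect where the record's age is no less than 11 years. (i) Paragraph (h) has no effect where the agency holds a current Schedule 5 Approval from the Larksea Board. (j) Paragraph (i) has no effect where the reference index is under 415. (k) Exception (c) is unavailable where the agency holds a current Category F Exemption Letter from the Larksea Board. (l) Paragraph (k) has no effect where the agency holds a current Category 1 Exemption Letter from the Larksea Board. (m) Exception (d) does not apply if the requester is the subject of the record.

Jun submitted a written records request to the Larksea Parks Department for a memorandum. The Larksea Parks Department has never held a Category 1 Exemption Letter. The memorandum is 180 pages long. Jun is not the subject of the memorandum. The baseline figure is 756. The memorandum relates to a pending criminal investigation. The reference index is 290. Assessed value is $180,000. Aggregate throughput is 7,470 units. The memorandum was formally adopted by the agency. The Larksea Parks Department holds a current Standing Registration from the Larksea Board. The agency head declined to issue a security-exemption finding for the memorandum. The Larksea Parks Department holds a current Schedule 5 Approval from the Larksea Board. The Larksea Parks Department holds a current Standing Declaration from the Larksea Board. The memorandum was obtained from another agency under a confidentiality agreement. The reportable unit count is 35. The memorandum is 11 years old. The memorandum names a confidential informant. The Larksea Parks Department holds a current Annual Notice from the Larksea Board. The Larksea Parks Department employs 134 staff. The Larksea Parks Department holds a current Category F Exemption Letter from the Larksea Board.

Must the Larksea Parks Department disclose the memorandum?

Exception (a) requires that the agency head has issued a written security-exemption finding for the record; but the agency head declined to issue a security-exemption finding, so (a) is unavailable.
Exception (b): the memorandum relates to a pending investigation; a current Annual Notice is held — every condition holds. Considering the limiting provisions: (e) would limit (b) — the reportable unit count is 35, below the 38 limit — but (f) sets (e) aside: (f) operates against (e): the baseline figure is 756, under the 816 limit. (g) would limit (f) — a current Standing Registration is held — but (h) sets (g) aside: (h) is triggered — the record's age is 11 years, meeting the 11 years threshold. (i) would limit (h) — a current Schedule 5 Approval is held — but (j) sets (i) aside: (j) is engaged — the reference index is 290, under the 415 limit. So (b) applies.
Exception (c) requires that the number of pages in the record is below 176; but the number of pages in the record is 180, not below 176, so (c) is unavailable.
Exception (d) does not apply: the memorandum has been formally adopted.

No — exception (b) applies; the Larksea Parks Department is not required to disclose the memorandum.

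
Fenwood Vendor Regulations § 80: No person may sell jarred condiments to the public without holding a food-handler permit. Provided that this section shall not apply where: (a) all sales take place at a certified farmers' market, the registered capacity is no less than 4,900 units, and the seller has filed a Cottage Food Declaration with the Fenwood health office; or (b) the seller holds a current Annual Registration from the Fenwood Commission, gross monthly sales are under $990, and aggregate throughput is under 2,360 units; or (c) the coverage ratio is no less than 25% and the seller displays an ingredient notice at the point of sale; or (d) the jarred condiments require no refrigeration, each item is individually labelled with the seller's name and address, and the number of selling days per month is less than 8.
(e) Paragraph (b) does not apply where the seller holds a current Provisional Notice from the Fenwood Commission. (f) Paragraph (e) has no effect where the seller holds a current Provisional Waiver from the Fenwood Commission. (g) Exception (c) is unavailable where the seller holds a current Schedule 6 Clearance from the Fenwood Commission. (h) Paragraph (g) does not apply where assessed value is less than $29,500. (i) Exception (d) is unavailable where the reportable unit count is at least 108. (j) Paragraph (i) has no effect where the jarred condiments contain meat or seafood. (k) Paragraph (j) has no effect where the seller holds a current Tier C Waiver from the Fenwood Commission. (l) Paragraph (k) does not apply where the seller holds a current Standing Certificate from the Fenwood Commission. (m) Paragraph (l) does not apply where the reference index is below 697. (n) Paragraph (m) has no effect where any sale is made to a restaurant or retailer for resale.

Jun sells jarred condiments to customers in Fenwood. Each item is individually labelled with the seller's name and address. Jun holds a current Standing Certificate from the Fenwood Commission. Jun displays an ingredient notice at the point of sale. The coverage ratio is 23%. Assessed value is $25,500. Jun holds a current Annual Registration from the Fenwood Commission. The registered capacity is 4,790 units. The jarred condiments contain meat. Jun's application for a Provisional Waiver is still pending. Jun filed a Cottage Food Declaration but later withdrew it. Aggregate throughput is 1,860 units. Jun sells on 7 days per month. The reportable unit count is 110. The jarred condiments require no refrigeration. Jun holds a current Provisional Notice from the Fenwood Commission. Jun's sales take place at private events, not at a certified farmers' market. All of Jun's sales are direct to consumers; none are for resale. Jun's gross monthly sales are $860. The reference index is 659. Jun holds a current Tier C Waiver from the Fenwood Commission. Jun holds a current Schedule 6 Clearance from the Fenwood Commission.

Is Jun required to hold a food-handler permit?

Exception (a) fails — sales are at private events, not a certified farmers' market.
Exception (b) is satisfied on its face — a current Annual Registration is held; gross monthly sales are $860, under the $990 limit; aggregate throughput is 1,860 units, under the 2,360 units limit. But applying paragraphs (e)–(f): (e) operates — a current Provisional Notice is held. (f), which would lift (e), is not engaged — the Provisional Waiver is not current. Exception (b) does not apply.
Exception (c) fails — the coverage ratio is 23%, short of 25%.
Exception (d) is satisfied on its face — the jarred condiments are shelf-stable; items are individually labelled; the number of selling days per month is 7, less than the 8 limit. However, paragraphs (i)–(n) must be considered: (i) operates against (d): the reportable unit count is 110, meeting the 108 threshold. (j) would limit (i) — the jarred condiments contain meat — but (k) sets (j) aside: (k) is triggered — a current Tier C Waiver is held. (l) is engaged (a current Standing Certificate is held), but is set aside by (m): (m) is triggered — the reference index is 659, below the 697 limit. (n) is inapplicable (no sales are for resale), so (m) stands. (d) is therefore removed.
No exception is made out. Jun falls within the general rule.

Yes — Jun must hold a food-handler permit.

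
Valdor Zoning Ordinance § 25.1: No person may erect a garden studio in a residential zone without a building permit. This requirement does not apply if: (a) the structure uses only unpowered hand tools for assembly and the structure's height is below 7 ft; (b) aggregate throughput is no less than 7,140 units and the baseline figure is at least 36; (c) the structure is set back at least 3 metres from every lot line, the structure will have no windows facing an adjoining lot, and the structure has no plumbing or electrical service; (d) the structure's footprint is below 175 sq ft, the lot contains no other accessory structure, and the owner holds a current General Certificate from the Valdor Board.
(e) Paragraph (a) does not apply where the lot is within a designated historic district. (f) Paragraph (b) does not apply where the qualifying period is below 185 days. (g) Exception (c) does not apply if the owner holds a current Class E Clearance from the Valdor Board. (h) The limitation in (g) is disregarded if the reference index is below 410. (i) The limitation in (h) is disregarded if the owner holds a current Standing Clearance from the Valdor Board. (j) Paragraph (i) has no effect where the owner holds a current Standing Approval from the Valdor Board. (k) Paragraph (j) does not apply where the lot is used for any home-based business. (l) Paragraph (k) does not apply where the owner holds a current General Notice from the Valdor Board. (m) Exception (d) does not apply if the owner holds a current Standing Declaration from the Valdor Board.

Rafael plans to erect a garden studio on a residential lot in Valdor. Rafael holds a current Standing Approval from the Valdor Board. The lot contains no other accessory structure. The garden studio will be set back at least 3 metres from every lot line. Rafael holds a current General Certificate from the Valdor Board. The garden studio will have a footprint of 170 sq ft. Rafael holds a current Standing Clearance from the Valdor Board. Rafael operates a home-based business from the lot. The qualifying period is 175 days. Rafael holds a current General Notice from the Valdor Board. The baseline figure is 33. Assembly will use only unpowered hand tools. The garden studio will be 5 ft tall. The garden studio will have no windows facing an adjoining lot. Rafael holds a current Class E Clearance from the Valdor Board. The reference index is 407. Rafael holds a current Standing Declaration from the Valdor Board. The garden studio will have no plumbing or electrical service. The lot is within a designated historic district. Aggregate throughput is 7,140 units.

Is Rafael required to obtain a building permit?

Exception (a) is satisfied on its face — assembly uses only hand tools; the structure's height is 5 ft, below the 7 ft limit. But: (e) operates against (a): the lot is in a historic district. So (a) is unavailable.
Exception (b) requires that the baseline figure is at least 36; but the baseline figure is 33, short of 36, so (b) is unavailable.
Exception (c) is satisfied on its face — the setback is at least 3 m on every side; no windows face an adjoining lot; there is no plumbing or electrical service. As to paragraphs (g)–(l): (g) operates (a current Class E Clearance is held), but is overridden by (h): (h) operates against (g): the reference index is 407, below the 410 limit. (i) would limit (h) — a current Standing Clearance is held — but (j) sets (i) aside: (j) operates — a current Standing Approval is held. (k) is triggered (a home-based business operates on the lot), but yields to (l): (l) operates against (k): a current General Notice is held. Exception (c) stands.
Exception (d)'s conditions are all satisfied: the structure's footprint is 170 sq ft, below the 175 sq ft limit; the lot has no other accessory structure; a current General Certificate is held. But: (m) is triggered — a current Standing Declaration is held. So (d) is unavailable.

No — exception (c) applies; Rafael does not need a building permit.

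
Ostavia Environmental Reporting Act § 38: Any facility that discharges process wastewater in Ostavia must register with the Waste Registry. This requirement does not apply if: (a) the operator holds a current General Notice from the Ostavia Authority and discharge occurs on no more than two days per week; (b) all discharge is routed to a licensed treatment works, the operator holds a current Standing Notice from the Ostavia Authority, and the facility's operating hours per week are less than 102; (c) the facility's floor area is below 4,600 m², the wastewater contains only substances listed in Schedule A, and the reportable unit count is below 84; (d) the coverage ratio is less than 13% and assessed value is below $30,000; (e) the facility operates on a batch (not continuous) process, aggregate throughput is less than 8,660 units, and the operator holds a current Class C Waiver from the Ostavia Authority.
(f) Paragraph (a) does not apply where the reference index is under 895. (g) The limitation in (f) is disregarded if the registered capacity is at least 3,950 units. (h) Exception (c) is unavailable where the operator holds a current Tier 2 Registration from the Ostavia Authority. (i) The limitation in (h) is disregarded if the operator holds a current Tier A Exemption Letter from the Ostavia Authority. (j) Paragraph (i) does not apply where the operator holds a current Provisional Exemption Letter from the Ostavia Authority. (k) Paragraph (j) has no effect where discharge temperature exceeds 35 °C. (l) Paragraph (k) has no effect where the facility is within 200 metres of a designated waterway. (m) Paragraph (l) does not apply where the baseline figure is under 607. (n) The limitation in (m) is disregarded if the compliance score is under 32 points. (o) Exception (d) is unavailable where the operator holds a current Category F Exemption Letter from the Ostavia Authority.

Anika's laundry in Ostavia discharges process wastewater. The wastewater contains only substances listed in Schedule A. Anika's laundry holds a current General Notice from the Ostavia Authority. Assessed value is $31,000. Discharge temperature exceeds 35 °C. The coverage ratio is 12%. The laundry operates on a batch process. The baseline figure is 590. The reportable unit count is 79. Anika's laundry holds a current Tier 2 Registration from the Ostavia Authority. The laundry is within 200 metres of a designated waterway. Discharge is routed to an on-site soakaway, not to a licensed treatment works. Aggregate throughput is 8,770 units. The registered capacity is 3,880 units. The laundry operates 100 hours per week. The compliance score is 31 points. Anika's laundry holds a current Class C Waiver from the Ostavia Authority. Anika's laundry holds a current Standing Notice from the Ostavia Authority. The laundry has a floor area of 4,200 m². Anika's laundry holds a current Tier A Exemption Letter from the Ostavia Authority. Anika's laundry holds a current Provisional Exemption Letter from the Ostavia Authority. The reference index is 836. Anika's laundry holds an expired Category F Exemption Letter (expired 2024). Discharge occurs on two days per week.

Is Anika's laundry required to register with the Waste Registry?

Exception (a)'s conditions are all satisfied: a current General Notice is held; discharge occurs on no more than two days per week. However, paragraphs (f)–(g) must be considered: (f) operates against (a): the reference index is 836, under the 895 limit. (g) is not engaged (the registered capacity is 3,880 units, short of 3,950 units), so (f) stands. (a) is therefore removed.
Exception (b) does not apply: discharge is not routed to a licensed treatment works.
Exception (c) is satisfied on its face — the facility's floor area is 4,200 m², below the 4,600 m² limit; the wastewater is Schedule-A-only; the reportable unit count is 79, below the 84 limit. Turning to paragraphs (h)–(n): (h) is triggered — a current Tier 2 Registration is held. (i) is triggered (a current Tier A Exemption Letter is held), but yields to (j): (j) operates against (i): a current Provisional Exemption Letter is held. (k) would limit (j) — discharge temperature exceeds 35 °C — but (l) sets (k) aside: (l) operates against (k): the laundry is within 200 m of a designated waterway. (m) would limit (l) — the baseline figure is 590, under the 607 limit — but (n) sets (m) aside: (n) is engaged — the compliance score is 31 points, under the 32 points limit. (c) is therefore removed.
Exception (d) does not apply: assessed value is $31,000, not below $30,000.
Exception (e) requires that aggregate throughput is less than 8,660 units; but aggregate throughput is 8,770 units, not less than 8,660 units, so (e) is unavailable.
No exception displaces § 38.

Yes — Anika's laundry must register with the Waste Registry.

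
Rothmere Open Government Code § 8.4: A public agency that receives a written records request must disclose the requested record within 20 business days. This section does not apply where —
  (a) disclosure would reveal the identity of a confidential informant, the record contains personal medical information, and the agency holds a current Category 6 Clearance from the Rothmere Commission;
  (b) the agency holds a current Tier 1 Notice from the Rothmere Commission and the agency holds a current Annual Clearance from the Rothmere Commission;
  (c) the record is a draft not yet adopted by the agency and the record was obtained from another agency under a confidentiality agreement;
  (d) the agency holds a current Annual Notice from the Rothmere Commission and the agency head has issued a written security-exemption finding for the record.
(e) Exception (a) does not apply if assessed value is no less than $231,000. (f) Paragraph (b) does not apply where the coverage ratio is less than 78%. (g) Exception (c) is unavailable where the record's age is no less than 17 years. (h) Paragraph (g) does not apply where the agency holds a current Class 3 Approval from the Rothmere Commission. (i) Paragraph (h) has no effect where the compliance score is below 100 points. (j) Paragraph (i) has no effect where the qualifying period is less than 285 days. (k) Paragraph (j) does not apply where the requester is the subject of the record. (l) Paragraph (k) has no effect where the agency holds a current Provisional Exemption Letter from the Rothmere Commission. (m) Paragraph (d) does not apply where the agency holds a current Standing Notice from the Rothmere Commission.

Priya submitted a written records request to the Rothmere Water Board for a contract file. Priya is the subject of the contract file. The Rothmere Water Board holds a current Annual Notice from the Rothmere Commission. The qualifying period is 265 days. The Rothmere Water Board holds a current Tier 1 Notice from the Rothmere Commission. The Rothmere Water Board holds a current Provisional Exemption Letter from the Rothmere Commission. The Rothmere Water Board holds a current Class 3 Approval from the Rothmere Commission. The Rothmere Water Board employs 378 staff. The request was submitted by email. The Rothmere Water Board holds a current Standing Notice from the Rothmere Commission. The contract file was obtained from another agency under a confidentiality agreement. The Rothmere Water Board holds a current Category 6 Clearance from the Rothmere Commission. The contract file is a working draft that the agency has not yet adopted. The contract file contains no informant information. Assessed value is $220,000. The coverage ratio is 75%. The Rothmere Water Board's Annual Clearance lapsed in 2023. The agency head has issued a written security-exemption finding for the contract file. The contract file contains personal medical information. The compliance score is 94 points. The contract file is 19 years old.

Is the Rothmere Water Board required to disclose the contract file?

No — exception (c) applies; the Rothmere Water Board is not required to disclose the contract file.

Exception (a) requires that disclosure would reveal the identity of a confidential informant; but the contract file contains no informant information, so (a) is unavailable.
Exception (b) requires that the agency holds a current Annual Clearance from the Rothmere Commission; but the Annual Clearance is not current, so (b) is unavailable.
Exception (c)'s conditions are all satisfied: the contract file is an unadopted draft; the contract file was obtained under a confidentiality agreement. Under paragraphs (g)–(l): (g) is triggered (the record's age is 19 years, meeting the 17 years threshold), but is set aside by (h): (h) is triggered — a current Class 3 Approval is held. (i) would limit (h) — the compliance score is 94 points, below the 100 points limit — but (j) sets (i) aside: (j) operates — the qualifying period is 265 days, less than the 285 days limit. (k) would limit (j) — Priya is the subject of the contract file — but (l) sets (k) aside: (l) is triggered — a current Provisional Exemption Letter is held. So (c) applies.
All of (d)'s requirements are met (a current Annual Notice is held; a written security-exemption finding has been issued). But: (m) operates against (d): a current Standing Notice is held. So (d) is unavailable.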